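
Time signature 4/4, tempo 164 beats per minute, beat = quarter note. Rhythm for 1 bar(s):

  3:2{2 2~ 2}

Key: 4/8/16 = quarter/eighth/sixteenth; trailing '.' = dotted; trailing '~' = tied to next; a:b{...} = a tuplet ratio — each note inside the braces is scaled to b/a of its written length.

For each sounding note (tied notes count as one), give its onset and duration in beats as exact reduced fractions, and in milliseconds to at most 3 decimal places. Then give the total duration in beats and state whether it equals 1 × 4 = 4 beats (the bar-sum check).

1) 0.0ms=0b +487.805ms=4/3b
2) 487.805ms=4/3b +975.61ms=8/3b
Σ=4b of 4 (164bpm 4/4) — PASS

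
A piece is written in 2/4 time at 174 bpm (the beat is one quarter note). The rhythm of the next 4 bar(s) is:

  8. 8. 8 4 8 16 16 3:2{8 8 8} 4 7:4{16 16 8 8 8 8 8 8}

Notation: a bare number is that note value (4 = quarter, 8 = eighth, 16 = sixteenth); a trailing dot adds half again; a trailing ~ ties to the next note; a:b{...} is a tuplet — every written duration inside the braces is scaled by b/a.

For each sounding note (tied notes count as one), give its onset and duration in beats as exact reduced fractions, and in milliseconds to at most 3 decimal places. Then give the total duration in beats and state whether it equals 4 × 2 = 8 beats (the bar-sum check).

1) 0.0ms=0b +258.621ms=3/4b
2) 258.621ms=3/4b +258.621ms=3/4b
3) 517.241ms=3/2b +172.414ms=1/2b
4) 689.655ms=2b +344.828ms=1b
5) 1034.483ms=3b +172.414ms=1/2b
6) 1206.897ms=7/2b +86.207ms=1/4b
7) 1293.103ms=15/4b +86.207ms=1/4b
8) 1379.31ms=4b +114.943ms=1/3b
9) 1494.253ms=13/3b +114.943ms=1/3b
10) 1609.195ms=14/3b +114.943ms=1/3b
11) 1724.138ms=5b +344.828ms=1b
12) 2068.966ms=6b +49.261ms=1/7b
13) 2118.227ms=43/7b +49.261ms=1/7b
14) 2167.488ms=44/7b +98.522ms=2/7b
15) 2266.01ms=46/7b +98.522ms=2/7b
16) 2364.532ms=48/7b +98.522ms=2/7b
17) 2463.054ms=50/7b +98.522ms=2/7b
18) 2561.576ms=52/7b +98.522ms=2/7b
19) 2660.099ms=54/7b +98.522ms=2/7b
Σ=8b of 8 (174bpm 2/4) — PASS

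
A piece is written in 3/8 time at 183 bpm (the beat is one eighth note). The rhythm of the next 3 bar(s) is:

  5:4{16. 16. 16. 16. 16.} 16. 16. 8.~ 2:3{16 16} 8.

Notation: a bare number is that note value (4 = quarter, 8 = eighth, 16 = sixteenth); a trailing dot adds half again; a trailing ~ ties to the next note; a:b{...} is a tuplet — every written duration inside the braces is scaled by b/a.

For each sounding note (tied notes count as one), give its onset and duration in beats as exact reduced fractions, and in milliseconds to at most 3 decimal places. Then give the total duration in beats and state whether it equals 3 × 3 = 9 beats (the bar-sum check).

1) 0.0ms=0b +196.721ms=3/5b
2) 196.721ms=3/5b +196.721ms=3/5b
3) 393.443ms=6/5b +196.721ms=3/5b
4) 590.164ms=9/5b +196.721ms=3/5b
5) 786.885ms=12/5b +196.721ms=3/5b
6) 983.607ms=3b +245.902ms=3/4b
7) 1229.508ms=15/4b +245.902ms=3/4b
8) 1475.41ms=9/2b +737.705ms=9/4b
9) 2213.115ms=27/4b +245.902ms=3/4b
10) 2459.016ms=15/2b +491.803ms=3/2b
Σ=9b of 9 (183bpm 3/8) — PASS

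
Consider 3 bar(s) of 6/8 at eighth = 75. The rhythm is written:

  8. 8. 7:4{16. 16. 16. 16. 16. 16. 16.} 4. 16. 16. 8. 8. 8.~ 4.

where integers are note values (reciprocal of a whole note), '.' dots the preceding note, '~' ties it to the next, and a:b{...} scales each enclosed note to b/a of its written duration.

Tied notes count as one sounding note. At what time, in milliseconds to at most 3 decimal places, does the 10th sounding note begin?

note 10 onset = 6b = 4800.0ms

1. 0.0ms @ 0 + 1200.0ms (3/2)
2. 1200.0ms @ 3/2 + 1200.0ms (3/2)
3. 2400.0ms @ 3 + 342.857ms (3/7)
4. 2742.857ms @ 24/7 + 342.857ms (3/7)
5. 3085.714ms @ 27/7 + 342.857ms (3/7)
6. 3428.571ms @ 30/7 + 342.857ms (3/7)
7. 3771.429ms @ 33/7 + 342.857ms (3/7)
8. 4114.286ms @ 36/7 + 342.857ms (3/7)
9. 4457.143ms @ 39/7 + 342.857ms (3/7)
10. 4800.0ms @ 6 + 2400.0ms (3)
11. 7200.0ms @ 9 + 600.0ms (3/4)
12. 7800.0ms @ 39/4 + 600.0ms (3/4)
13. 8400.0ms @ 21/2 + 1200.0ms (3/2)
14. 9600.0ms @ 12 + 1200.0ms (3/2)
15. 10800.0ms @ 27/2 + 3600.0ms (9/2)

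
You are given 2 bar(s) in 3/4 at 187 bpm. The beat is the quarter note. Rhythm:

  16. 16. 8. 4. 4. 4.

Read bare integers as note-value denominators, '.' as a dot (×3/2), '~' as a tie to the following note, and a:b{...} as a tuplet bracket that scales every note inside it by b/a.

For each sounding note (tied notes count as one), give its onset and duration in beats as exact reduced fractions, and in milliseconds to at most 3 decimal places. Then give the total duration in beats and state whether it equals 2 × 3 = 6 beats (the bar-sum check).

1) 0.0ms=0b +120.321ms=3/8b
2) 120.321ms=3/8b +120.321ms=3/8b
3) 240.642ms=3/4b +240.642ms=3/4b
4) 481.283ms=3/2b +481.283ms=3/2b
5) 962.567ms=3b +481.283ms=3/2b
6) 1443.85ms=9/2b +481.283ms=3/2b
Σ=6b of 6 (187bpm 3/4) — PASS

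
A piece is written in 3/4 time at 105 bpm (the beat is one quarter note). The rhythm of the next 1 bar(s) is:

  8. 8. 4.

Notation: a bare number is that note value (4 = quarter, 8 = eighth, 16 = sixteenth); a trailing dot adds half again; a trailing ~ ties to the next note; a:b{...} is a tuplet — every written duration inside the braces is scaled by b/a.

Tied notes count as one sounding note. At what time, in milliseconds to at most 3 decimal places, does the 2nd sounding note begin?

1. 0.0ms @ 0 + 428.571ms (3/4)
2. 428.571ms @ 3/4 + 428.571ms (3/4)
3. 857.143ms @ 3/2 + 857.143ms (3/2)

note 2 onset = 3/4b = 428.571ms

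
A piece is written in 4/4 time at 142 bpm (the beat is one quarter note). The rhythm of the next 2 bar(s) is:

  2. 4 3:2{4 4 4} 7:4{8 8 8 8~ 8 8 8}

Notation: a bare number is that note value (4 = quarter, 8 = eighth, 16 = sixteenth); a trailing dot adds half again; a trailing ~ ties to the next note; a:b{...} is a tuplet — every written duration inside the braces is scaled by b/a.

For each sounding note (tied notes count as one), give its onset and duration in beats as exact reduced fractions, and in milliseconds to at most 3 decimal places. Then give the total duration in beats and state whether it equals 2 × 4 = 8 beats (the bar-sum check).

1) 0.0ms=0b +1267.606ms=3b
2) 1267.606ms=3b +422.535ms=1b
3) 1690.141ms=4b +281.69ms=2/3b
4) 1971.831ms=14/3b +281.69ms=2/3b
5) 2253.521ms=16/3b +281.69ms=2/3b
6) 2535.211ms=6b +120.724ms=2/7b
7) 2655.936ms=44/7b +120.724ms=2/7b
8) 2776.66ms=46/7b +120.724ms=2/7b
9) 2897.384ms=48/7b +241.449ms=4/7b
10) 3138.833ms=52/7b +120.724ms=2/7b
11) 3259.557ms=54/7b +120.724ms=2/7b
Σ=8b of 8 (142bpm 4/4) — PASS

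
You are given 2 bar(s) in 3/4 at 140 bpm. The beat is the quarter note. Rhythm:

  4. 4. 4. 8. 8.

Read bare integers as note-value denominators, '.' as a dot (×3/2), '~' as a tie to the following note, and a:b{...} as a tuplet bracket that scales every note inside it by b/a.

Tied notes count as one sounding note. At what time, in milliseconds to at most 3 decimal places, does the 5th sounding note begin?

note 5 onset = 21/4b = 2250.0ms

1. 0.0ms @ 0 + 642.857ms (3/2)
2. 642.857ms @ 3/2 + 642.857ms (3/2)
3. 1285.714ms @ 3 + 642.857ms (3/2)
4. 1928.571ms @ 9/2 + 321.429ms (3/4)
5. 2250.0ms @ 21/4 + 321.429ms (3/4)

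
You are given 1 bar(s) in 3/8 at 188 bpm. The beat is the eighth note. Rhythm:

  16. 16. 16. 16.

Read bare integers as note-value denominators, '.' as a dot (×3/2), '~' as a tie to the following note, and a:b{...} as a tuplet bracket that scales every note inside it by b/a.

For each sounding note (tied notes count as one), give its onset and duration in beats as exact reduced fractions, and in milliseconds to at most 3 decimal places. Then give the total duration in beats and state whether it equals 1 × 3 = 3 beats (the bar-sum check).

1) 0.0ms=0b +239.362ms=3/4b
2) 239.362ms=3/4b +239.362ms=3/4b
3) 478.723ms=3/2b +239.362ms=3/4b
4) 718.085ms=9/4b +239.362ms=3/4b
Σ=3b of 3 (188bpm 3/8) — PASS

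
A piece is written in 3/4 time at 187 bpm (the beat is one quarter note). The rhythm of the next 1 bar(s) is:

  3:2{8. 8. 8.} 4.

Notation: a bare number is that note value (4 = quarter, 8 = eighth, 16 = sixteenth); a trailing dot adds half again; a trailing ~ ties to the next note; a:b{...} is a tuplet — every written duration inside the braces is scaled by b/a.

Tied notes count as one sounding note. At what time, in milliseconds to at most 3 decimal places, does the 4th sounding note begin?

note 4 onset = 3/2b = 481.283ms

1. 0.0ms @ 0 + 160.428ms (1/2)
2. 160.428ms @ 1/2 + 160.428ms (1/2)
3. 320.856ms @ 1 + 160.428ms (1/2)
4. 481.283ms @ 3/2 + 481.283ms (3/2)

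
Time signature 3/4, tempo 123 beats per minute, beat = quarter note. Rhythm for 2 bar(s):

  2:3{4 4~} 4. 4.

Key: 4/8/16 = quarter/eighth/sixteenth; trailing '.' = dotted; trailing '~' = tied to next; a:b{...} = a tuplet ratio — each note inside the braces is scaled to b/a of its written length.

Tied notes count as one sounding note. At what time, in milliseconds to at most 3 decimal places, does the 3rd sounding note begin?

1. 0.0ms @ 0 + 731.707ms (3/2)
2. 731.707ms @ 3/2 + 1463.415ms (3)
3. 2195.122ms @ 9/2 + 731.707ms (3/2)

note 3 onset = 9/2b = 2195.122ms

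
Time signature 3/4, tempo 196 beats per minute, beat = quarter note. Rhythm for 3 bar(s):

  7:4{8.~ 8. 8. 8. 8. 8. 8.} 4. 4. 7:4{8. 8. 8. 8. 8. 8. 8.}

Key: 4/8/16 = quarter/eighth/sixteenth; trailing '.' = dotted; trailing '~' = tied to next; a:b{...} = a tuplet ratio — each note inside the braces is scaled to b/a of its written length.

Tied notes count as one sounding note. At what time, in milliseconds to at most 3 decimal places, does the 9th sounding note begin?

note 9 onset = 6b = 1836.735ms

1. 0.0ms @ 0 + 262.391ms (6/7)
2. 262.391ms @ 6/7 + 131.195ms (3/7)
3. 393.586ms @ 9/7 + 131.195ms (3/7)
4. 524.781ms @ 12/7 + 131.195ms (3/7)
5. 655.977ms @ 15/7 + 131.195ms (3/7)
6. 787.172ms @ 18/7 + 131.195ms (3/7)
7. 918.367ms @ 3 + 459.184ms (3/2)
8. 1377.551ms @ 9/2 + 459.184ms (3/2)
9. 1836.735ms @ 6 + 131.195ms (3/7)
10. 1967.93ms @ 45/7 + 131.195ms (3/7)
11. 2099.125ms @ 48/7 + 131.195ms (3/7)
12. 2230.321ms @ 51/7 + 131.195ms (3/7)
13. 2361.516ms @ 54/7 + 131.195ms (3/7)
14. 2492.711ms @ 57/7 + 131.195ms (3/7)
15. 2623.907ms @ 60/7 + 131.195ms (3/7)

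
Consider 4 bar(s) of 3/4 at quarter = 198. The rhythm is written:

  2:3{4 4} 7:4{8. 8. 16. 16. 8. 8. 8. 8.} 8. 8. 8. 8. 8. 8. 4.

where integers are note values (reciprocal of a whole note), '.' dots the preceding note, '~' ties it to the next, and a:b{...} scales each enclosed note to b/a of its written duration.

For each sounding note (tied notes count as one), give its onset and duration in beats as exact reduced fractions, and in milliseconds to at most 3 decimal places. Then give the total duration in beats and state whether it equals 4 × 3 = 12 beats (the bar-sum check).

1) 0.0ms=0b +454.545ms=3/2b
2) 454.545ms=3/2b +454.545ms=3/2b
3) 909.091ms=3b +129.87ms=3/7b
4) 1038.961ms=24/7b +129.87ms=3/7b
5) 1168.831ms=27/7b +64.935ms=3/14b
6) 1233.766ms=57/14b +64.935ms=3/14b
7) 1298.701ms=30/7b +129.87ms=3/7b
8) 1428.571ms=33/7b +129.87ms=3/7b
9) 1558.442ms=36/7b +129.87ms=3/7b
10) 1688.312ms=39/7b +129.87ms=3/7b
11) 1818.182ms=6b +227.273ms=3/4b
12) 2045.455ms=27/4b +227.273ms=3/4b
13) 2272.727ms=15/2b +227.273ms=3/4b
14) 2500.0ms=33/4b +227.273ms=3/4b
15) 2727.273ms=9b +227.273ms=3/4b
16) 2954.545ms=39/4b +227.273ms=3/4b
17) 3181.818ms=21/2b +454.545ms=3/2b
Σ=12b of 12 (198bpm 3/4) — PASS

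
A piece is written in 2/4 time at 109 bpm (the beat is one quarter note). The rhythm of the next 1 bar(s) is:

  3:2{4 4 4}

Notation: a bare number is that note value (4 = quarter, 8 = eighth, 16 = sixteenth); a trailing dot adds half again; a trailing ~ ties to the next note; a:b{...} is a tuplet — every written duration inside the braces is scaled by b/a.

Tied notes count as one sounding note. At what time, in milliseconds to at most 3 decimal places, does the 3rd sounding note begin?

1. 0.0ms @ 0 + 366.972ms (2/3)
2. 366.972ms @ 2/3 + 366.972ms (2/3)
3. 733.945ms @ 4/3 + 366.972ms (2/3)

note 3 onset = 4/3b = 733.945ms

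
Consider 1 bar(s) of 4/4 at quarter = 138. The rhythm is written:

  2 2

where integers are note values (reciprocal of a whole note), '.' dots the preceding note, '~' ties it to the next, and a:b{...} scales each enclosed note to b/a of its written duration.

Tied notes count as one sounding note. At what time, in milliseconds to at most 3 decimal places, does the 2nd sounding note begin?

1. 0.0ms @ 0 + 869.565ms (2)
2. 869.565ms @ 2 + 869.565ms (2)

note 2 onset = 2b = 869.565ms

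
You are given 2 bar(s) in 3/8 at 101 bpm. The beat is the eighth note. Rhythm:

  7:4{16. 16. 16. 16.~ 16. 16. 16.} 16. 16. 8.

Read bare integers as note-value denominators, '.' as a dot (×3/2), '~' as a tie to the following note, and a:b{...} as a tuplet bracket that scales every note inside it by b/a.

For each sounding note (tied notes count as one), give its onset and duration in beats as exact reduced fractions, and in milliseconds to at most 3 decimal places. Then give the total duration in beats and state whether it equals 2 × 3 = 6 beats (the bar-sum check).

1) 0.0ms=0b +254.597ms=3/7b
2) 254.597ms=3/7b +254.597ms=3/7b
3) 509.194ms=6/7b +254.597ms=3/7b
4) 763.791ms=9/7b +509.194ms=6/7b
5) 1272.984ms=15/7b +254.597ms=3/7b
6) 1527.581ms=18/7b +254.597ms=3/7b
7) 1782.178ms=3b +445.545ms=3/4b
8) 2227.723ms=15/4b +445.545ms=3/4b
9) 2673.267ms=9/2b +891.089ms=3/2b
Σ=6b of 6 (101bpm 3/8) — PASS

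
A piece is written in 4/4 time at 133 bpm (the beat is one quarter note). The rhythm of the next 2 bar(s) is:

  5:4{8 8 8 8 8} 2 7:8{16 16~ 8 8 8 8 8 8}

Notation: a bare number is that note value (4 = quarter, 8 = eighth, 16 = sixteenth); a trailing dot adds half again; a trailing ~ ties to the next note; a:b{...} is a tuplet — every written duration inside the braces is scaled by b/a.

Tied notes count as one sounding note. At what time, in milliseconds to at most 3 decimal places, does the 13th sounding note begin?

note 13 onset = 52/7b = 3351.235ms

1. 0.0ms @ 0 + 180.451ms (2/5)
2. 180.451ms @ 2/5 + 180.451ms (2/5)
3. 360.902ms @ 4/5 + 180.451ms (2/5)
4. 541.353ms @ 6/5 + 180.451ms (2/5)
5. 721.805ms @ 8/5 + 180.451ms (2/5)
6. 902.256ms @ 2 + 902.256ms (2)
7. 1804.511ms @ 4 + 128.894ms (2/7)
8. 1933.405ms @ 30/7 + 386.681ms (6/7)
9. 2320.086ms @ 36/7 + 257.787ms (4/7)
10. 2577.873ms @ 40/7 + 257.787ms (4/7)
11. 2835.661ms @ 44/7 + 257.787ms (4/7)
12. 3093.448ms @ 48/7 + 257.787ms (4/7)
13. 3351.235ms @ 52/7 + 257.787ms (4/7)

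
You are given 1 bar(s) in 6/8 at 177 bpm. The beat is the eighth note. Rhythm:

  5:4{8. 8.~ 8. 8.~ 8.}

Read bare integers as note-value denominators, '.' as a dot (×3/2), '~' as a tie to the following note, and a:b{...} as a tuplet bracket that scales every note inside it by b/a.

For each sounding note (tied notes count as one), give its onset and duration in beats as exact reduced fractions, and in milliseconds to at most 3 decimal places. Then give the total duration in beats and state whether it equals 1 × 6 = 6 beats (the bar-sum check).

1) 0.0ms=0b +406.78ms=6/5b
2) 406.78ms=6/5b +813.559ms=12/5b
3) 1220.339ms=18/5b +813.559ms=12/5b
Σ=6b of 6 (177bpm 6/8) — PASS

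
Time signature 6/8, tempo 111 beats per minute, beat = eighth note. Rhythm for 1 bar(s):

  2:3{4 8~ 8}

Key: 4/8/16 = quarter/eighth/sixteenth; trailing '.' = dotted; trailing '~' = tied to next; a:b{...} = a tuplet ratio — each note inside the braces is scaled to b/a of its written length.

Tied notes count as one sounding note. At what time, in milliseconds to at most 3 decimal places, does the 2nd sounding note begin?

note 2 onset = 3b = 1621.622ms

1. 0.0ms @ 0 + 1621.622ms (3)
2. 1621.622ms @ 3 + 1621.622ms (3)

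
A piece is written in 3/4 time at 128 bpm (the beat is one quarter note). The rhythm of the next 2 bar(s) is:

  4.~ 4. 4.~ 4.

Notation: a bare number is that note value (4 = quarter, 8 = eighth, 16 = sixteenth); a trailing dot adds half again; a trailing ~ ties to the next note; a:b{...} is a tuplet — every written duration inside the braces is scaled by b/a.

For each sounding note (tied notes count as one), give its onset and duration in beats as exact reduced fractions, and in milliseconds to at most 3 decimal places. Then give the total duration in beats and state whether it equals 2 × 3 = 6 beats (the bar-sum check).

1) 0.0ms=0b +1406.25ms=3b
2) 1406.25ms=3b +1406.25ms=3b
Σ=6b of 6 (128bpm 3/4) — PASS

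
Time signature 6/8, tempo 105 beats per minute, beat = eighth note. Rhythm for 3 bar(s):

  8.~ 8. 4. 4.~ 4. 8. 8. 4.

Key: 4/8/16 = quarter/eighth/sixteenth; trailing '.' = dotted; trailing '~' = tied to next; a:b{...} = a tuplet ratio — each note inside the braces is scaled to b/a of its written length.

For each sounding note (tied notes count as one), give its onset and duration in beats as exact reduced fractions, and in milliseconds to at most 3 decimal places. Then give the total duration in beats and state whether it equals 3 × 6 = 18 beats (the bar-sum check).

1) 0.0ms=0b +1714.286ms=3b
2) 1714.286ms=3b +1714.286ms=3b
3) 3428.571ms=6b +3428.571ms=6b
4) 6857.143ms=12b +857.143ms=3/2b
5) 7714.286ms=27/2b +857.143ms=3/2b
6) 8571.429ms=15b +1714.286ms=3b
Σ=18b of 18 (105bpm 6/8) — PASS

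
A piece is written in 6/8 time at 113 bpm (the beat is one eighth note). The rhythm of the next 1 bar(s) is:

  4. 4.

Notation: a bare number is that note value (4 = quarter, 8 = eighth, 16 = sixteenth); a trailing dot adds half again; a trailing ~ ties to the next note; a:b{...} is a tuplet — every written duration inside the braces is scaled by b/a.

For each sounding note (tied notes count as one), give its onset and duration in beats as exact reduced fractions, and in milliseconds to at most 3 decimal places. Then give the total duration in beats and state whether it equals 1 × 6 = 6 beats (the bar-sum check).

1) 0.0ms=0b +1592.92ms=3b
2) 1592.92ms=3b +1592.92ms=3b
Σ=6b of 6 (113bpm 6/8) — PASS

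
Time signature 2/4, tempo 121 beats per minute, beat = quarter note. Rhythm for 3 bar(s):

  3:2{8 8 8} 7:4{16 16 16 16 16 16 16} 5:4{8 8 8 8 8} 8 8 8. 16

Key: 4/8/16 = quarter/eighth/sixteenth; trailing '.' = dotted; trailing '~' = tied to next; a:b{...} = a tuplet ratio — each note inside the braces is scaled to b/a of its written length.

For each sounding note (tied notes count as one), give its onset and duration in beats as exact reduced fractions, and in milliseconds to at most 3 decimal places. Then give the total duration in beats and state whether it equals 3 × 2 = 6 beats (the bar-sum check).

1) 0.0ms=0b +165.289ms=1/3b
2) 165.289ms=1/3b +165.289ms=1/3b
3) 330.579ms=2/3b +165.289ms=1/3b
4) 495.868ms=1b +70.838ms=1/7b
5) 566.706ms=8/7b +70.838ms=1/7b
6) 637.544ms=9/7b +70.838ms=1/7b
7) 708.383ms=10/7b +70.838ms=1/7b
8) 779.221ms=11/7b +70.838ms=1/7b
9) 850.059ms=12/7b +70.838ms=1/7b
10) 920.897ms=13/7b +70.838ms=1/7b
11) 991.736ms=2b +198.347ms=2/5b
12) 1190.083ms=12/5b +198.347ms=2/5b
13) 1388.43ms=14/5b +198.347ms=2/5b
14) 1586.777ms=16/5b +198.347ms=2/5b
15) 1785.124ms=18/5b +198.347ms=2/5b
16) 1983.471ms=4b +247.934ms=1/2b
17) 2231.405ms=9/2b +247.934ms=1/2b
18) 2479.339ms=5b +371.901ms=3/4b
19) 2851.24ms=23/4b +123.967ms=1/4b
Σ=6b of 6 (121bpm 2/4) — PASS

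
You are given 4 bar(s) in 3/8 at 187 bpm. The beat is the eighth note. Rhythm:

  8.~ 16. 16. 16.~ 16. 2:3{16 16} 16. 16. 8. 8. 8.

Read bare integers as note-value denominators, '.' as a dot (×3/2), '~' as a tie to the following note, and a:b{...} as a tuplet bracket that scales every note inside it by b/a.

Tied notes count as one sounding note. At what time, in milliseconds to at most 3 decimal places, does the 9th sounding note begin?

1. 0.0ms @ 0 + 721.925ms (9/4)
2. 721.925ms @ 9/4 + 240.642ms (3/4)
3. 962.567ms @ 3 + 481.283ms (3/2)
4. 1443.85ms @ 9/2 + 240.642ms (3/4)
5. 1684.492ms @ 21/4 + 240.642ms (3/4)
6. 1925.134ms @ 6 + 240.642ms (3/4)
7. 2165.775ms @ 27/4 + 240.642ms (3/4)
8. 2406.417ms @ 15/2 + 481.283ms (3/2)
9. 2887.701ms @ 9 + 481.283ms (3/2)
10. 3368.984ms @ 21/2 + 481.283ms (3/2)

note 9 onset = 9b = 2887.701ms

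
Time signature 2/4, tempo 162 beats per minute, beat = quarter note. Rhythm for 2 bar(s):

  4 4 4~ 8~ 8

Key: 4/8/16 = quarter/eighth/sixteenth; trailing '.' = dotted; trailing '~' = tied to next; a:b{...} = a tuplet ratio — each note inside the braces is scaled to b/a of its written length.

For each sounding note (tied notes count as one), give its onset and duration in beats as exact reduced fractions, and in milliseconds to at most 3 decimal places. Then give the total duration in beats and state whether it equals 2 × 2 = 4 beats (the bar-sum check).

1) 0.0ms=0b +370.37ms=1b
2) 370.37ms=1b +370.37ms=1b
3) 740.741ms=2b +740.741ms=2b
Σ=4b of 4 (162bpm 2/4) — PASS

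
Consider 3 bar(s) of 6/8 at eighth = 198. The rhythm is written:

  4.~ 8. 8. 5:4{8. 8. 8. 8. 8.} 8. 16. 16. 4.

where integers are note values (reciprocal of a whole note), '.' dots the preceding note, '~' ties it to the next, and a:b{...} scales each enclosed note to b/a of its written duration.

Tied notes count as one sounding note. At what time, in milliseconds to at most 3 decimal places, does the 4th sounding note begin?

note 4 onset = 36/5b = 2181.818ms

1. 0.0ms @ 0 + 1363.636ms (9/2)
2. 1363.636ms @ 9/2 + 454.545ms (3/2)
3. 1818.182ms @ 6 + 363.636ms (6/5)
4. 2181.818ms @ 36/5 + 363.636ms (6/5)
5. 2545.455ms @ 42/5 + 363.636ms (6/5)
6. 2909.091ms @ 48/5 + 363.636ms (6/5)
7. 3272.727ms @ 54/5 + 363.636ms (6/5)
8. 3636.364ms @ 12 + 454.545ms (3/2)
9. 4090.909ms @ 27/2 + 227.273ms (3/4)
10. 4318.182ms @ 57/4 + 227.273ms (3/4)
11. 4545.455ms @ 15 + 909.091ms (3)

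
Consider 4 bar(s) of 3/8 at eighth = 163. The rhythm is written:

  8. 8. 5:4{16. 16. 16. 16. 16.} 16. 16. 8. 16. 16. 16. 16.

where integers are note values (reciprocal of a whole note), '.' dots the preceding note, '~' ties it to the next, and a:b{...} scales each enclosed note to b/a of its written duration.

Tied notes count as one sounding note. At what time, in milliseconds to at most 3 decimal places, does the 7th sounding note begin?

note 7 onset = 27/5b = 1987.73ms

1. 0.0ms @ 0 + 552.147ms (3/2)
2. 552.147ms @ 3/2 + 552.147ms (3/2)
3. 1104.294ms @ 3 + 220.859ms (3/5)
4. 1325.153ms @ 18/5 + 220.859ms (3/5)
5. 1546.012ms @ 21/5 + 220.859ms (3/5)
6. 1766.871ms @ 24/5 + 220.859ms (3/5)
7. 1987.73ms @ 27/5 + 220.859ms (3/5)
8. 2208.589ms @ 6 + 276.074ms (3/4)
9. 2484.663ms @ 27/4 + 276.074ms (3/4)
10. 2760.736ms @ 15/2 + 552.147ms (3/2)
11. 3312.883ms @ 9 + 276.074ms (3/4)
12. 3588.957ms @ 39/4 + 276.074ms (3/4)
13. 3865.031ms @ 21/2 + 276.074ms (3/4)
14. 4141.104ms @ 45/4 + 276.074ms (3/4)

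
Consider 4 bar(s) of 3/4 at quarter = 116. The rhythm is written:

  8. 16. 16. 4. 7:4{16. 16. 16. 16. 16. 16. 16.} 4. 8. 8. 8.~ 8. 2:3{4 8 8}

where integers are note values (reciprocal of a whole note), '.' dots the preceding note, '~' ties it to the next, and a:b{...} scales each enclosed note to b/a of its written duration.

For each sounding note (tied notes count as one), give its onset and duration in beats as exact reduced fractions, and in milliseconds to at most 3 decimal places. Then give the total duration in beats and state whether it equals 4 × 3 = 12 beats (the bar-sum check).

1) 0.0ms=0b +387.931ms=3/4b
2) 387.931ms=3/4b +193.966ms=3/8b
3) 581.897ms=9/8b +193.966ms=3/8b
4) 775.862ms=3/2b +775.862ms=3/2b
5) 1551.724ms=3b +110.837ms=3/14b
6) 1662.562ms=45/14b +110.837ms=3/14b
7) 1773.399ms=24/7b +110.837ms=3/14b
8) 1884.236ms=51/14b +110.837ms=3/14b
9) 1995.074ms=27/7b +110.837ms=3/14b
10) 2105.911ms=57/14b +110.837ms=3/14b
11) 2216.749ms=30/7b +110.837ms=3/14b
12) 2327.586ms=9/2b +775.862ms=3/2b
13) 3103.448ms=6b +387.931ms=3/4b
14) 3491.379ms=27/4b +387.931ms=3/4b
15) 3879.31ms=15/2b +775.862ms=3/2b
16) 4655.172ms=9b +775.862ms=3/2b
17) 5431.034ms=21/2b +387.931ms=3/4b
18) 5818.966ms=45/4b +387.931ms=3/4b
Σ=12b of 12 (116bpm 3/4) — PASS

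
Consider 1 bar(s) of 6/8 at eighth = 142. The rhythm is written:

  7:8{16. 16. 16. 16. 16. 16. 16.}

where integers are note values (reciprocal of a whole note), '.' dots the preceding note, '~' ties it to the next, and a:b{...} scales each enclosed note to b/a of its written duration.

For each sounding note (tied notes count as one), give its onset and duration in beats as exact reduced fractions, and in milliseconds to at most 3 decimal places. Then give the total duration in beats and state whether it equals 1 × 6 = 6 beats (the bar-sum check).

1) 0.0ms=0b +362.173ms=6/7b
2) 362.173ms=6/7b +362.173ms=6/7b
3) 724.346ms=12/7b +362.173ms=6/7b
4) 1086.519ms=18/7b +362.173ms=6/7b
5) 1448.692ms=24/7b +362.173ms=6/7b
6) 1810.865ms=30/7b +362.173ms=6/7b
7) 2173.038ms=36/7b +362.173ms=6/7b
Σ=6b of 6 (142bpm 6/8) — PASS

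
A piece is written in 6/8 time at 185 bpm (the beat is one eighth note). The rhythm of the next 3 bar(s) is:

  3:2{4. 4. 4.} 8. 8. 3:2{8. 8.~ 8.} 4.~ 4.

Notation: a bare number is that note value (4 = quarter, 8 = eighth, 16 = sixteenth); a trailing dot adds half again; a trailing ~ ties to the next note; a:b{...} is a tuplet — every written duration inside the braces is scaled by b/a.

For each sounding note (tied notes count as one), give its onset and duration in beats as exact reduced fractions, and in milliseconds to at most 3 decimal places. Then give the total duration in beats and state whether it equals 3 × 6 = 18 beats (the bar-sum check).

1) 0.0ms=0b +648.649ms=2b
2) 648.649ms=2b +648.649ms=2b
3) 1297.297ms=4b +648.649ms=2b
4) 1945.946ms=6b +486.486ms=3/2b
5) 2432.432ms=15/2b +486.486ms=3/2b
6) 2918.919ms=9b +324.324ms=1b
7) 3243.243ms=10b +648.649ms=2b
8) 3891.892ms=12b +1945.946ms=6b
Σ=18b of 18 (185bpm 6/8) — PASS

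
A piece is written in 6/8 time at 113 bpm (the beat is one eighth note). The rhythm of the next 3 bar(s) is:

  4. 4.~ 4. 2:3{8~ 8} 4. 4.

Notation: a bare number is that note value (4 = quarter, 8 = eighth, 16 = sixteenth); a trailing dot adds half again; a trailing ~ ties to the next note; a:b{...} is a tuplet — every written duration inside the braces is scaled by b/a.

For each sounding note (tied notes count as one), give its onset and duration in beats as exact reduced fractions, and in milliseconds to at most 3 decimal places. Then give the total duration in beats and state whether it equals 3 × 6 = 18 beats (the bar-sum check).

1) 0.0ms=0b +1592.92ms=3b
2) 1592.92ms=3b +3185.841ms=6b
3) 4778.761ms=9b +1592.92ms=3b
4) 6371.681ms=12b +1592.92ms=3b
5) 7964.602ms=15b +1592.92ms=3b
Σ=18b of 18 (113bpm 6/8) — PASS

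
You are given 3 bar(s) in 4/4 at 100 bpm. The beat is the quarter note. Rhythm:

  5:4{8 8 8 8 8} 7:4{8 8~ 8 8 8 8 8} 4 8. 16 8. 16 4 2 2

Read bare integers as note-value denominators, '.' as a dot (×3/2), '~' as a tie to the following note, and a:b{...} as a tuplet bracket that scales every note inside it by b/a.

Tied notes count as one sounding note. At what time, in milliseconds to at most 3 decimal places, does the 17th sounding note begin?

note 17 onset = 7b = 4200.0ms

1. 0.0ms @ 0 + 240.0ms (2/5)
2. 240.0ms @ 2/5 + 240.0ms (2/5)
3. 480.0ms @ 4/5 + 240.0ms (2/5)
4. 720.0ms @ 6/5 + 240.0ms (2/5)
5. 960.0ms @ 8/5 + 240.0ms (2/5)
6. 1200.0ms @ 2 + 171.429ms (2/7)
7. 1371.429ms @ 16/7 + 342.857ms (4/7)
8. 1714.286ms @ 20/7 + 171.429ms (2/7)
9. 1885.714ms @ 22/7 + 171.429ms (2/7)
10. 2057.143ms @ 24/7 + 171.429ms (2/7)
11. 2228.571ms @ 26/7 + 171.429ms (2/7)
12. 2400.0ms @ 4 + 600.0ms (1)
13. 3000.0ms @ 5 + 450.0ms (3/4)
14. 3450.0ms @ 23/4 + 150.0ms (1/4)
15. 3600.0ms @ 6 + 450.0ms (3/4)
16. 4050.0ms @ 27/4 + 150.0ms (1/4)
17. 4200.0ms @ 7 + 600.0ms (1)
18. 4800.0ms @ 8 + 1200.0ms (2)
19. 6000.0ms @ 10 + 1200.0ms (2)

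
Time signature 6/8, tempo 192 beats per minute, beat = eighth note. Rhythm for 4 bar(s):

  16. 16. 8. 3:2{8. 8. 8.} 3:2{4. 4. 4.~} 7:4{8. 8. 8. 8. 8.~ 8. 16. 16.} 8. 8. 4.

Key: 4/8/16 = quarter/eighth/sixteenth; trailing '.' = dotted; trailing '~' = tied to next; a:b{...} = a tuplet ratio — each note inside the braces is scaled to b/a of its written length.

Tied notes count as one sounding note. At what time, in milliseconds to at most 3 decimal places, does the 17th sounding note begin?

note 17 onset = 39/2b = 6093.75ms

1. 0.0ms @ 0 + 234.375ms (3/4)
2. 234.375ms @ 3/4 + 234.375ms (3/4)
3. 468.75ms @ 3/2 + 468.75ms (3/2)
4. 937.5ms @ 3 + 312.5ms (1)
5. 1250.0ms @ 4 + 312.5ms (1)
6. 1562.5ms @ 5 + 312.5ms (1)
7. 1875.0ms @ 6 + 625.0ms (2)
8. 2500.0ms @ 8 + 625.0ms (2)
9. 3125.0ms @ 10 + 892.857ms (20/7)
10. 4017.857ms @ 90/7 + 267.857ms (6/7)
11. 4285.714ms @ 96/7 + 267.857ms (6/7)
12. 4553.571ms @ 102/7 + 267.857ms (6/7)
13. 4821.429ms @ 108/7 + 535.714ms (12/7)
14. 5357.143ms @ 120/7 + 133.929ms (3/7)
15. 5491.071ms @ 123/7 + 133.929ms (3/7)
16. 5625.0ms @ 18 + 468.75ms (3/2)
17. 6093.75ms @ 39/2 + 468.75ms (3/2)
18. 6562.5ms @ 21 + 937.5ms (3)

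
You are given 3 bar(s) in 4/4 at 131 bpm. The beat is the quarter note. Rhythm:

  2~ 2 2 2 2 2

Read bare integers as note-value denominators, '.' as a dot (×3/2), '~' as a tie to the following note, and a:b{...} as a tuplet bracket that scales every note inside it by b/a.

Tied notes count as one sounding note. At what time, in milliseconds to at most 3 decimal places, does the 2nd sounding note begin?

note 2 onset = 4b = 1832.061ms

1. 0.0ms @ 0 + 1832.061ms (4)
2. 1832.061ms @ 4 + 916.031ms (2)
3. 2748.092ms @ 6 + 916.031ms (2)
4. 3664.122ms @ 8 + 916.031ms (2)
5. 4580.153ms @ 10 + 916.031ms (2)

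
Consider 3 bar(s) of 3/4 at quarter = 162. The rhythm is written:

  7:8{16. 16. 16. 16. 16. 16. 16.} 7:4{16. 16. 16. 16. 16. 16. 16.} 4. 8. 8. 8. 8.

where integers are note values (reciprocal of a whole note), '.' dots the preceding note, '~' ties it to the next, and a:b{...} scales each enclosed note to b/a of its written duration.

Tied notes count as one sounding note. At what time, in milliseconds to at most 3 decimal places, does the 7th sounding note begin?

note 7 onset = 18/7b = 952.381ms

1. 0.0ms @ 0 + 158.73ms (3/7)
2. 158.73ms @ 3/7 + 158.73ms (3/7)
3. 317.46ms @ 6/7 + 158.73ms (3/7)
4. 476.19ms @ 9/7 + 158.73ms (3/7)
5. 634.921ms @ 12/7 + 158.73ms (3/7)
6. 793.651ms @ 15/7 + 158.73ms (3/7)
7. 952.381ms @ 18/7 + 158.73ms (3/7)
8. 1111.111ms @ 3 + 79.365ms (3/14)
9. 1190.476ms @ 45/14 + 79.365ms (3/14)
10. 1269.841ms @ 24/7 + 79.365ms (3/14)
11. 1349.206ms @ 51/14 + 79.365ms (3/14)
12. 1428.571ms @ 27/7 + 79.365ms (3/14)
13. 1507.937ms @ 57/14 + 79.365ms (3/14)
14. 1587.302ms @ 30/7 + 79.365ms (3/14)
15. 1666.667ms @ 9/2 + 555.556ms (3/2)
16. 2222.222ms @ 6 + 277.778ms (3/4)
17. 2500.0ms @ 27/4 + 277.778ms (3/4)
18. 2777.778ms @ 15/2 + 277.778ms (3/4)
19. 3055.556ms @ 33/4 + 277.778ms (3/4)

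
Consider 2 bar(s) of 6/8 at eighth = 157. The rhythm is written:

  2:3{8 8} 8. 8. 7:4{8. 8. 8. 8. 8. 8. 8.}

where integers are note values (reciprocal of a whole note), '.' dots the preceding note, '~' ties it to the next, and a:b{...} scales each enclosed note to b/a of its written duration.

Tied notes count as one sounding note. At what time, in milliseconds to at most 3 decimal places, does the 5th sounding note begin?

note 5 onset = 6b = 2292.994ms

1. 0.0ms @ 0 + 573.248ms (3/2)
2. 573.248ms @ 3/2 + 573.248ms (3/2)
3. 1146.497ms @ 3 + 573.248ms (3/2)
4. 1719.745ms @ 9/2 + 573.248ms (3/2)
5. 2292.994ms @ 6 + 327.571ms (6/7)
6. 2620.564ms @ 48/7 + 327.571ms (6/7)
7. 2948.135ms @ 54/7 + 327.571ms (6/7)
8. 3275.705ms @ 60/7 + 327.571ms (6/7)
9. 3603.276ms @ 66/7 + 327.571ms (6/7)
10. 3930.846ms @ 72/7 + 327.571ms (6/7)
11. 4258.417ms @ 78/7 + 327.571ms (6/7)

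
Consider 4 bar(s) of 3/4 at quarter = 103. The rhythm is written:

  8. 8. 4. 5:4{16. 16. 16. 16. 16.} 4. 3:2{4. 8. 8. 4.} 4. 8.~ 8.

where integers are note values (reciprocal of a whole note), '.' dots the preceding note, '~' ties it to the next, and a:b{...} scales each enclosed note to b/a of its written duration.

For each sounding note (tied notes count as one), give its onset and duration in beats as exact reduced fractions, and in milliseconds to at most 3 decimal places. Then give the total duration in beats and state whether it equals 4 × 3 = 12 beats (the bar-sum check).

1) 0.0ms=0b +436.893ms=3/4b
2) 436.893ms=3/4b +436.893ms=3/4b
3) 873.786ms=3/2b +873.786ms=3/2b
4) 1747.573ms=3b +174.757ms=3/10b
5) 1922.33ms=33/10b +174.757ms=3/10b
6) 2097.087ms=18/5b +174.757ms=3/10b
7) 2271.845ms=39/10b +174.757ms=3/10b
8) 2446.602ms=21/5b +174.757ms=3/10b
9) 2621.359ms=9/2b +873.786ms=3/2b
10) 3495.146ms=6b +582.524ms=1b
11) 4077.67ms=7b +291.262ms=1/2b
12) 4368.932ms=15/2b +291.262ms=1/2b
13) 4660.194ms=8b +582.524ms=1b
14) 5242.718ms=9b +873.786ms=3/2b
15) 6116.505ms=21/2b +873.786ms=3/2b
Σ=12b of 12 (103bpm 3/4) — PASS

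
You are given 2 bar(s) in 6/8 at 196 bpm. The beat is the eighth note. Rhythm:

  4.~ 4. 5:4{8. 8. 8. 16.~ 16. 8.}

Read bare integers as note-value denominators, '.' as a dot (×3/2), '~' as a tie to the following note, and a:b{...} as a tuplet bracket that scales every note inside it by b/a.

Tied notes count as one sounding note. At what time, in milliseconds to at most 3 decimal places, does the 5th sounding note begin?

1. 0.0ms @ 0 + 1836.735ms (6)
2. 1836.735ms @ 6 + 367.347ms (6/5)
3. 2204.082ms @ 36/5 + 367.347ms (6/5)
4. 2571.429ms @ 42/5 + 367.347ms (6/5)
5. 2938.776ms @ 48/5 + 367.347ms (6/5)
6. 3306.122ms @ 54/5 + 367.347ms (6/5)

note 5 onset = 48/5b = 2938.776ms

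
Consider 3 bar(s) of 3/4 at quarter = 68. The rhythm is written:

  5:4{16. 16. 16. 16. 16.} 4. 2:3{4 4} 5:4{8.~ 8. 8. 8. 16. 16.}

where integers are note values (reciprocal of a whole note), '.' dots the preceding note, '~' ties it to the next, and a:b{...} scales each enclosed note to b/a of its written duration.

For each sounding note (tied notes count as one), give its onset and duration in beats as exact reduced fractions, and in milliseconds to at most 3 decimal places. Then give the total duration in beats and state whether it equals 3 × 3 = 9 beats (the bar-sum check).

1) 0.0ms=0b +264.706ms=3/10b
2) 264.706ms=3/10b +264.706ms=3/10b
3) 529.412ms=3/5b +264.706ms=3/10b
4) 794.118ms=9/10b +264.706ms=3/10b
5) 1058.824ms=6/5b +264.706ms=3/10b
6) 1323.529ms=3/2b +1323.529ms=3/2b
7) 2647.059ms=3b +1323.529ms=3/2b
8) 3970.588ms=9/2b +1323.529ms=3/2b
9) 5294.118ms=6b +1058.824ms=6/5b
10) 6352.941ms=36/5b +529.412ms=3/5b
11) 6882.353ms=39/5b +529.412ms=3/5b
12) 7411.765ms=42/5b +264.706ms=3/10b
13) 7676.471ms=87/10b +264.706ms=3/10b
Σ=9b of 9 (68bpm 3/4) — PASS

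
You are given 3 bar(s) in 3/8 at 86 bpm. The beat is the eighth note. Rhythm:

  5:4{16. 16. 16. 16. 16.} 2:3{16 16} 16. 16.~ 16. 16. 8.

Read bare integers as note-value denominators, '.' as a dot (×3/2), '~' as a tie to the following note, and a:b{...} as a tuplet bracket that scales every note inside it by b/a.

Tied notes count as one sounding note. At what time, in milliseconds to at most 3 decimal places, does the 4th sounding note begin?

1. 0.0ms @ 0 + 418.605ms (3/5)
2. 418.605ms @ 3/5 + 418.605ms (3/5)
3. 837.209ms @ 6/5 + 418.605ms (3/5)
4. 1255.814ms @ 9/5 + 418.605ms (3/5)
5. 1674.419ms @ 12/5 + 418.605ms (3/5)
6. 2093.023ms @ 3 + 523.256ms (3/4)
7. 2616.279ms @ 15/4 + 523.256ms (3/4)
8. 3139.535ms @ 9/2 + 523.256ms (3/4)
9. 3662.791ms @ 21/4 + 1046.512ms (3/2)
10. 4709.302ms @ 27/4 + 523.256ms (3/4)
11. 5232.558ms @ 15/2 + 1046.512ms (3/2)

note 4 onset = 9/5b = 1255.814ms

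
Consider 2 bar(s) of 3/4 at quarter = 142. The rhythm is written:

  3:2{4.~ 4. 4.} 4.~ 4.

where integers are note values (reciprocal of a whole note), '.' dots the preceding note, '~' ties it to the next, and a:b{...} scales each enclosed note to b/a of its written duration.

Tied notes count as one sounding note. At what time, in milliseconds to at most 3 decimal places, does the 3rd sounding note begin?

1. 0.0ms @ 0 + 845.07ms (2)
2. 845.07ms @ 2 + 422.535ms (1)
3. 1267.606ms @ 3 + 1267.606ms (3)

note 3 onset = 3b = 1267.606ms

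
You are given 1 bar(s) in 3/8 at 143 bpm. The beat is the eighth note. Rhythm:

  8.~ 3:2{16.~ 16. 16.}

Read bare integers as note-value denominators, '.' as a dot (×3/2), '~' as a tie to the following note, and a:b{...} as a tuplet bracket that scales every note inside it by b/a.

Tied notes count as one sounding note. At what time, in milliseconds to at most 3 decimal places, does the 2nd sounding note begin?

1. 0.0ms @ 0 + 1048.951ms (5/2)
2. 1048.951ms @ 5/2 + 209.79ms (1/2)

note 2 onset = 5/2b = 1048.951ms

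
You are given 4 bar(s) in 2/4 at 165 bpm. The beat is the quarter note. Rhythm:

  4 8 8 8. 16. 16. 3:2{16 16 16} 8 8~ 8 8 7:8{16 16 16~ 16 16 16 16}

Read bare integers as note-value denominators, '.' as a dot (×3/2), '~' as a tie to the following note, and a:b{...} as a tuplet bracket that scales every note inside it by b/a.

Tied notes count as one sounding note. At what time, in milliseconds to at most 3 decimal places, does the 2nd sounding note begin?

1. 0.0ms @ 0 + 363.636ms (1)
2. 363.636ms @ 1 + 181.818ms (1/2)
3. 545.455ms @ 3/2 + 181.818ms (1/2)
4. 727.273ms @ 2 + 272.727ms (3/4)
5. 1000.0ms @ 11/4 + 136.364ms (3/8)
6. 1136.364ms @ 25/8 + 136.364ms (3/8)
7. 1272.727ms @ 7/2 + 60.606ms (1/6)
8. 1333.333ms @ 11/3 + 60.606ms (1/6)
9. 1393.939ms @ 23/6 + 60.606ms (1/6)
10. 1454.545ms @ 4 + 181.818ms (1/2)
11. 1636.364ms @ 9/2 + 363.636ms (1)
12. 2000.0ms @ 11/2 + 181.818ms (1/2)
13. 2181.818ms @ 6 + 103.896ms (2/7)
14. 2285.714ms @ 44/7 + 103.896ms (2/7)
15. 2389.61ms @ 46/7 + 207.792ms (4/7)
16. 2597.403ms @ 50/7 + 103.896ms (2/7)
17. 2701.299ms @ 52/7 + 103.896ms (2/7)
18. 2805.195ms @ 54/7 + 103.896ms (2/7)

note 2 onset = 1b = 363.636ms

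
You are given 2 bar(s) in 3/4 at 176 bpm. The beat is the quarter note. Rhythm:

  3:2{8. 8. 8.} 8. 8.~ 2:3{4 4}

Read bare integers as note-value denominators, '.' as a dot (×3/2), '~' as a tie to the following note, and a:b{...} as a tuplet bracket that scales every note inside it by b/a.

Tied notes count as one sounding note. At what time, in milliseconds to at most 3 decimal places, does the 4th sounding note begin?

1. 0.0ms @ 0 + 170.455ms (1/2)
2. 170.455ms @ 1/2 + 170.455ms (1/2)
3. 340.909ms @ 1 + 170.455ms (1/2)
4. 511.364ms @ 3/2 + 255.682ms (3/4)
5. 767.045ms @ 9/4 + 767.045ms (9/4)
6. 1534.091ms @ 9/2 + 511.364ms (3/2)

note 4 onset = 3/2b = 511.364ms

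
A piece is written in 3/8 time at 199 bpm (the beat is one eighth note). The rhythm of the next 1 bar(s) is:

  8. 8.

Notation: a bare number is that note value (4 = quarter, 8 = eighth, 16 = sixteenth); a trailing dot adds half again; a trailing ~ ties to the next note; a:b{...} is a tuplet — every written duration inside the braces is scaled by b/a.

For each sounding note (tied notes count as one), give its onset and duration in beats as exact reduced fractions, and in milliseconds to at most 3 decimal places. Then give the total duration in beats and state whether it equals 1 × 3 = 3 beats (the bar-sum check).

1) 0.0ms=0b +452.261ms=3/2b
2) 452.261ms=3/2b +452.261ms=3/2b
Σ=3b of 3 (199bpm 3/8) — PASS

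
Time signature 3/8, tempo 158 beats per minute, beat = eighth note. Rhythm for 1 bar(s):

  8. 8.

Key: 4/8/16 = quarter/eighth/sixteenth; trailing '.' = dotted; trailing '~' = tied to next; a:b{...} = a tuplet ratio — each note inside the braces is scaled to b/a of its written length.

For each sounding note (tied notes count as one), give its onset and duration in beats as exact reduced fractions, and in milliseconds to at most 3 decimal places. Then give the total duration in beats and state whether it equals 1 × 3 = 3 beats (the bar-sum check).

1) 0.0ms=0b +569.62ms=3/2b
2) 569.62ms=3/2b +569.62ms=3/2b
Σ=3b of 3 (158bpm 3/8) — PASS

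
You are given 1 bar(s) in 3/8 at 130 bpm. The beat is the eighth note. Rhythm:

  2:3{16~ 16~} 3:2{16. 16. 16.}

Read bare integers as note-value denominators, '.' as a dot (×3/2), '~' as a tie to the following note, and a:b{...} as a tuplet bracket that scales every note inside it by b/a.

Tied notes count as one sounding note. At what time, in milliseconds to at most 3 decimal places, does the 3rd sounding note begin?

note 3 onset = 5/2b = 1153.846ms

1. 0.0ms @ 0 + 923.077ms (2)
2. 923.077ms @ 2 + 230.769ms (1/2)
3. 1153.846ms @ 5/2 + 230.769ms (1/2)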